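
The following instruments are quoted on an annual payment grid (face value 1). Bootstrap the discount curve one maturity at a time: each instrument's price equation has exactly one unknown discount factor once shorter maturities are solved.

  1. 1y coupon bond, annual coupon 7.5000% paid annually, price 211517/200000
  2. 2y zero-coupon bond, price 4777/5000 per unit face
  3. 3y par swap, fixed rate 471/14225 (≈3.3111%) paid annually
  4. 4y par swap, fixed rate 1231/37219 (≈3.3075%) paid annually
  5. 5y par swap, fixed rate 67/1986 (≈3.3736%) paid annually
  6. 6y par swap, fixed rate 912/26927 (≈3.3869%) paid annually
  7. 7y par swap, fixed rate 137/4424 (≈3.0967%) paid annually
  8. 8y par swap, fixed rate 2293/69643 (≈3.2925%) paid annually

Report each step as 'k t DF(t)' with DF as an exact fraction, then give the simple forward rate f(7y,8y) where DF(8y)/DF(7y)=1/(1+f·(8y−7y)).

step 1 [1y] bond c/1=3/40: DF=(211517/200000 − 3/40·(0))/(1+3/40) = 4919/5000 ≈ 0.983800
step 2 [2y] zero: DF = P = 4777/5000 ≈ 0.955400
step 3 [3y] swap r/1=471/14225: DF=(1 − 471/14225·(0.983800+0.955400))/(1+471/14225) = 4529/5000 ≈ 0.905800
step 4 [4y] swap r/1=1231/37219: DF=(1 − 1231/37219·(0.983800+0.955400+0.905800))/(1+1231/37219) = 8769/10000 ≈ 0.876900
step 5 [5y] swap r/1=67/1986: DF=(1 − 67/1986·(0.983800+0.955400+0.905800+0.876900))/(1+67/1986) = 8459/10000 ≈ 0.845900
step 6 [6y] swap r/1=912/26927: DF=(1 − 912/26927·(0.983800+0.955400+0.905800+0.876900+0.845900))/(1+912/26927) = 511/625 ≈ 0.817600
step 7 [7y] swap r/1=137/4424: DF=(1 − 137/4424·(0.983800+0.955400+0.905800+0.876900+0.845900+0.817600))/(1+137/4424) = 4041/5000 ≈ 0.808200
step 8 [8y] swap r/1=2293/69643: DF=(1 − 2293/69643·(0.983800+0.955400+0.905800+0.876900+0.845900+0.817600+0.808200))/(1+2293/69643) = 7707/10000 ≈ 0.770700

1 1 4919/5000
2 2 4777/5000
3 3 4529/5000
4 4 8769/10000
5 5 8459/10000
6 6 511/625
7 7 4041/5000
8 8 7707/10000
f(7y,8y) = ((4041/5000)/(7707/10000) − 1)/(1) = 125/2569 ≈ 4.8657%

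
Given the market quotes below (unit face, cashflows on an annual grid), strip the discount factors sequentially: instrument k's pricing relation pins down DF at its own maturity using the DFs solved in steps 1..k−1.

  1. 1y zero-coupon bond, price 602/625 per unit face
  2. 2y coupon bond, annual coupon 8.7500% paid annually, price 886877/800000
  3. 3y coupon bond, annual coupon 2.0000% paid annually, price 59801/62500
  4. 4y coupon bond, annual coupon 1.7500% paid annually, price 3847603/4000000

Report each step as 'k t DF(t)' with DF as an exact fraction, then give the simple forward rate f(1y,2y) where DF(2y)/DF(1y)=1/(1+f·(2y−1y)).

1 1 602/625
2 2 9419/10000
3 3 9007/10000
4 4 8971/10000
f(1y,2y) = ((602/625)/(9419/10000) − 1)/(1) = 213/9419 ≈ 2.2614%

step 1 [1y] zero: DF = P = 602/625 ≈ 0.963200
step 2 [2y] bond c/1=7/80: DF=(886877/800000 − 7/80·(0.963200))/(1+7/80) = 9419/10000 ≈ 0.941900
step 3 [3y] bond c/1=1/50: DF=(59801/62500 − 1/50·(0.963200+0.941900))/(1+1/50) = 9007/10000 ≈ 0.900700
step 4 [4y] bond c/1=7/400: DF=(3847603/4000000 − 7/400·(0.963200+0.941900+0.900700))/(1+7/400) = 8971/10000 ≈ 0.897100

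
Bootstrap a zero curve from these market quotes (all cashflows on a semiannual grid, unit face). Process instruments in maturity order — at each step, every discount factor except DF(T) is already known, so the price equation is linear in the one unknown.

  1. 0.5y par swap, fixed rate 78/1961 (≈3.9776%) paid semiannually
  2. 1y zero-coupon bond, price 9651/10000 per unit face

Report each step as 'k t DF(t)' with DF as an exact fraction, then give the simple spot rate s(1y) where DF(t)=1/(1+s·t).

1 1/2 1961/2000
2 1 9651/10000
s(1y) = (1/(9651/10000) − 1)/(1) = 349/9651 ≈ 3.6162%

step 1 [0.5y] swap r/2=39/1961: DF=(1 − 39/1961·(0))/(1+39/1961) = 1961/2000 ≈ 0.980500
step 2 [1y] zero: DF = P = 9651/10000 ≈ 0.965100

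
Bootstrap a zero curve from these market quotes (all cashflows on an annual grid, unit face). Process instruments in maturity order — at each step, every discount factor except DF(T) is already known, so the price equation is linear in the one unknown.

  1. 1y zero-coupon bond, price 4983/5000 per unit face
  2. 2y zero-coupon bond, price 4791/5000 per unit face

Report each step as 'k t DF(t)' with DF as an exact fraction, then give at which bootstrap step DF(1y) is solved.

step 1 [1y] zero: DF = P = 4983/5000 ≈ 0.996600
step 2 [2y] zero: DF = P = 4791/5000 ≈ 0.958200

1 1 4983/5000
2 2 4791/5000
DF(1y) is solved at step 1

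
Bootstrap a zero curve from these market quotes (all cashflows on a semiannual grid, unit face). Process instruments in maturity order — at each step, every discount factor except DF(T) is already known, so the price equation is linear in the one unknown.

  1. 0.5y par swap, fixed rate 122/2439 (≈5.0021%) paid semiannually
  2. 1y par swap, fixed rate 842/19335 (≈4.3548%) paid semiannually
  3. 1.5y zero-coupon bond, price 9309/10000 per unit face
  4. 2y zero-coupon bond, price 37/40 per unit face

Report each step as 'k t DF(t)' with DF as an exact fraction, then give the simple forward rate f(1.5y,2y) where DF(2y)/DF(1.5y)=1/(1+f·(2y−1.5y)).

step 1 [0.5y] swap r/2=61/2439: DF=(1 − 61/2439·(0))/(1+61/2439) = 2439/2500 ≈ 0.975600
step 2 [1y] swap r/2=421/19335: DF=(1 − 421/19335·(0.975600))/(1+421/19335) = 9579/10000 ≈ 0.957900
step 3 [1.5y] zero: DF = P = 9309/10000 ≈ 0.930900
step 4 [2y] zero: DF = P = 37/40 ≈ 0.925000

1 1/2 2439/2500
2 1 9579/10000
3 3/2 9309/10000
4 2 37/40
f(1.5y,2y) = ((9309/10000)/(37/40) − 1)/(1/2) = 59/4625 ≈ 1.2757%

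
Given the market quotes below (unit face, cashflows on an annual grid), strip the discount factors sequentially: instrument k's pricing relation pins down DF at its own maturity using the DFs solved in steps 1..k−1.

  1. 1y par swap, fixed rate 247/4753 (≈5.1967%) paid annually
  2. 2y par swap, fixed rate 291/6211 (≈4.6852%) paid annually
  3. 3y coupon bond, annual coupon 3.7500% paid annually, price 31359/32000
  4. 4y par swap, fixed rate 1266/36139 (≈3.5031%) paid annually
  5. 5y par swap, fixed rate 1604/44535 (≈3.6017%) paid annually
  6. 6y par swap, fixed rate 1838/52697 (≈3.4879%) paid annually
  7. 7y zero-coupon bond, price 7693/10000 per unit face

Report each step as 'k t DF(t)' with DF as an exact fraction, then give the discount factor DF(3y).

1 1 4753/5000
2 2 9127/10000
3 3 2193/2500
4 4 4367/5000
5 5 2099/2500
6 6 4081/5000
7 7 7693/10000
DF(3y) = 2193/2500 ≈ 0.877200

step 1 [1y] swap r/1=247/4753: DF=(1 − 247/4753·(0))/(1+247/4753) = 4753/5000 ≈ 0.950600
step 2 [2y] swap r/1=291/6211: DF=(1 − 291/6211·(0.950600))/(1+291/6211) = 9127/10000 ≈ 0.912700
step 3 [3y] bond c/1=3/80: DF=(31359/32000 − 3/80·(0.950600+0.912700))/(1+3/80) = 2193/2500 ≈ 0.877200
step 4 [4y] swap r/1=1266/36139: DF=(1 − 1266/36139·(0.950600+0.912700+0.877200))/(1+1266/36139) = 4367/5000 ≈ 0.873400
step 5 [5y] swap r/1=1604/44535: DF=(1 − 1604/44535·(0.950600+0.912700+0.877200+0.873400))/(1+1604/44535) = 2099/2500 ≈ 0.839600
step 6 [6y] swap r/1=1838/52697: DF=(1 − 1838/52697·(0.950600+0.912700+0.877200+0.873400+0.839600))/(1+1838/52697) = 4081/5000 ≈ 0.816200
step 7 [7y] zero: DF = P = 7693/10000 ≈ 0.769300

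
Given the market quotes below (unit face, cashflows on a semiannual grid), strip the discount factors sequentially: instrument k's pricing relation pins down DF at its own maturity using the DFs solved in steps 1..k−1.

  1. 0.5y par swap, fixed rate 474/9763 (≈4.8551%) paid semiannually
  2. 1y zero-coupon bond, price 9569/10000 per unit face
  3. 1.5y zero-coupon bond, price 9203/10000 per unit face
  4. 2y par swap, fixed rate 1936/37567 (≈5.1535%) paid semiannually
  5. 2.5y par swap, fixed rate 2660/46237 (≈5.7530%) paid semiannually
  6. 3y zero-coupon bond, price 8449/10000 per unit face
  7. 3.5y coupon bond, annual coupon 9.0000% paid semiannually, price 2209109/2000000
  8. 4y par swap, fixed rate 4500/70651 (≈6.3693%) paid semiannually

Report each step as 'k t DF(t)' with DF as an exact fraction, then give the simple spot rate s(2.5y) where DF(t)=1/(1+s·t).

step 1 [0.5y] swap r/2=237/9763: DF=(1 − 237/9763·(0))/(1+237/9763) = 9763/10000 ≈ 0.976300
step 2 [1y] zero: DF = P = 9569/10000 ≈ 0.956900
step 3 [1.5y] zero: DF = P = 9203/10000 ≈ 0.920300
step 4 [2y] swap r/2=968/37567: DF=(1 − 968/37567·(0.976300+0.956900+0.920300))/(1+968/37567) = 1129/1250 ≈ 0.903200
step 5 [2.5y] swap r/2=1330/46237: DF=(1 − 1330/46237·(0.976300+0.956900+0.920300+0.903200))/(1+1330/46237) = 867/1000 ≈ 0.867000
step 6 [3y] zero: DF = P = 8449/10000 ≈ 0.844900
step 7 [3.5y] bond c/2=9/200: DF=(2209109/2000000 − 9/200·(0.976300+0.956900+0.920300+0.903200+0.867000+0.844900))/(1+9/200) = 1643/2000 ≈ 0.821500
step 8 [4y] swap r/2=2250/70651: DF=(1 − 2250/70651·(0.976300+0.956900+0.920300+0.903200+0.867000+0.844900+0.821500))/(1+2250/70651) = 31/40 ≈ 0.775000

1 1/2 9763/10000
2 1 9569/10000
3 3/2 9203/10000
4 2 1129/1250
5 5/2 867/1000
6 3 8449/10000
7 7/2 1643/2000
8 4 31/40
s(2.5y) = (1/(867/1000) − 1)/(5/2) = 266/4335 ≈ 6.1361%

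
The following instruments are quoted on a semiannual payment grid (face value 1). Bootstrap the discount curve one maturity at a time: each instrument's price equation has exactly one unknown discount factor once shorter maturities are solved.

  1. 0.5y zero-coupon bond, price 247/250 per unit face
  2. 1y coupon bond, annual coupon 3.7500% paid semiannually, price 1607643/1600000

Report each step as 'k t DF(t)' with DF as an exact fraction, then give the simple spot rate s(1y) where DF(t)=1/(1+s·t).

step 1 [0.5y] zero: DF = P = 247/250 ≈ 0.988000
step 2 [1y] bond c/2=3/160: DF=(1607643/1600000 − 3/160·(0.988000))/(1+3/160) = 9681/10000 ≈ 0.968100

1 1/2 247/250
2 1 9681/10000
s(1y) = (1/(9681/10000) − 1)/(1) = 319/9681 ≈ 3.2951%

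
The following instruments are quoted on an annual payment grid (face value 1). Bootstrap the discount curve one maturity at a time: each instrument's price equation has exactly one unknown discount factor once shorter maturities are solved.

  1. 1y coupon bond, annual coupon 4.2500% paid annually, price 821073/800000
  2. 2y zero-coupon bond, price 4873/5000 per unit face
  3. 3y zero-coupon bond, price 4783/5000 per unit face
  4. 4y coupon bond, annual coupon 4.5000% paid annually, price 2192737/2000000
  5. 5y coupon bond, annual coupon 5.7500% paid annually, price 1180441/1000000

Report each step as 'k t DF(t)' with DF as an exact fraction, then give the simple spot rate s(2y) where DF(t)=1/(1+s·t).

1 1 1969/2000
2 2 4873/5000
3 3 4783/5000
4 4 2309/2500
5 5 363/400
s(2y) = (1/(4873/5000) − 1)/(2) = 127/9746 ≈ 1.3031%

step 1 [1y] bond c/1=17/400: DF=(821073/800000 − 17/400·(0))/(1+17/400) = 1969/2000 ≈ 0.984500
step 2 [2y] zero: DF = P = 4873/5000 ≈ 0.974600
step 3 [3y] zero: DF = P = 4783/5000 ≈ 0.956600
step 4 [4y] bond c/1=9/200: DF=(2192737/2000000 − 9/200·(0.984500+0.974600+0.956600))/(1+9/200) = 2309/2500 ≈ 0.923600
step 5 [5y] bond c/1=23/400: DF=(1180441/1000000 − 23/400·(0.984500+0.974600+0.956600+0.923600))/(1+23/400) = 363/400 ≈ 0.907500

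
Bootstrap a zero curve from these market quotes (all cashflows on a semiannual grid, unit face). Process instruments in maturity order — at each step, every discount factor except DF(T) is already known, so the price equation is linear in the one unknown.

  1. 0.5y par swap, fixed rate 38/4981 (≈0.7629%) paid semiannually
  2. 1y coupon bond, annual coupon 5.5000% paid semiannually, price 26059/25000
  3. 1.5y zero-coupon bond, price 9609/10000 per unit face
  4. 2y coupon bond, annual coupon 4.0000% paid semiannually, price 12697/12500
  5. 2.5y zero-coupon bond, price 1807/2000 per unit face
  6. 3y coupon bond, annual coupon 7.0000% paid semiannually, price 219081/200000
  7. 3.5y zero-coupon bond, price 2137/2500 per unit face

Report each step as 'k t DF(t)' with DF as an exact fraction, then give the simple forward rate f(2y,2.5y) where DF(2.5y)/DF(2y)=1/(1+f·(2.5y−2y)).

1 1/2 4981/5000
2 1 4939/5000
3 3/2 9609/10000
4 2 9381/10000
5 5/2 1807/2000
6 3 1793/2000
7 7/2 2137/2500
f(2y,2.5y) = ((9381/10000)/(1807/2000) − 1)/(1/2) = 692/9035 ≈ 7.6591%

step 1 [0.5y] swap r/2=19/4981: DF=(1 − 19/4981·(0))/(1+19/4981) = 4981/5000 ≈ 0.996200
step 2 [1y] bond c/2=11/400: DF=(26059/25000 − 11/400·(0.996200))/(1+11/400) = 4939/5000 ≈ 0.987800
step 3 [1.5y] zero: DF = P = 9609/10000 ≈ 0.960900
step 4 [2y] bond c/2=1/50: DF=(12697/12500 − 1/50·(0.996200+0.987800+0.960900))/(1+1/50) = 9381/10000 ≈ 0.938100
step 5 [2.5y] zero: DF = P = 1807/2000 ≈ 0.903500
step 6 [3y] bond c/2=7/200: DF=(219081/200000 − 7/200·(0.996200+0.987800+0.960900+0.938100+0.903500))/(1+7/200) = 1793/2000 ≈ 0.896500
step 7 [3.5y] zero: DF = P = 2137/2500 ≈ 0.854800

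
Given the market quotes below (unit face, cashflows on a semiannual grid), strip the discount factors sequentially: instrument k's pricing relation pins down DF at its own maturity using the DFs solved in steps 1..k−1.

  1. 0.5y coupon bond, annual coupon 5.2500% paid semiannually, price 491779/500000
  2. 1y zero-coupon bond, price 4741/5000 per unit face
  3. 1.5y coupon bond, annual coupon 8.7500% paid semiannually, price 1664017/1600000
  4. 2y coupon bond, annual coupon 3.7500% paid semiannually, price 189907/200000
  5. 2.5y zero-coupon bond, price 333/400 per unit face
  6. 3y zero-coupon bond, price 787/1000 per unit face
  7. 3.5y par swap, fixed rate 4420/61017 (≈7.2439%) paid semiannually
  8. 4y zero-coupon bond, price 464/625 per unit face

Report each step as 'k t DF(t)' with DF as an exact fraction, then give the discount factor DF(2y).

1 1/2 599/625
2 1 4741/5000
3 3/2 1833/2000
4 2 8801/10000
5 5/2 333/400
6 3 787/1000
7 7/2 779/1000
8 4 464/625
DF(2y) = 8801/10000 ≈ 0.880100

step 1 [0.5y] bond c/2=21/800: DF=(491779/500000 − 21/800·(0))/(1+21/800) = 599/625 ≈ 0.958400
step 2 [1y] zero: DF = P = 4741/5000 ≈ 0.948200
step 3 [1.5y] bond c/2=7/160: DF=(1664017/1600000 − 7/160·(0.958400+0.948200))/(1+7/160) = 1833/2000 ≈ 0.916500
step 4 [2y] bond c/2=3/160: DF=(189907/200000 − 3/160·(0.958400+0.948200+0.916500))/(1+3/160) = 8801/10000 ≈ 0.880100
step 5 [2.5y] zero: DF = P = 333/400 ≈ 0.832500
step 6 [3y] zero: DF = P = 787/1000 ≈ 0.787000
step 7 [3.5y] swap r/2=2210/61017: DF=(1 − 2210/61017·(0.958400+0.948200+0.916500+0.880100+0.832500+0.787000))/(1+2210/61017) = 779/1000 ≈ 0.779000
step 8 [4y] zero: DF = P = 464/625 ≈ 0.742400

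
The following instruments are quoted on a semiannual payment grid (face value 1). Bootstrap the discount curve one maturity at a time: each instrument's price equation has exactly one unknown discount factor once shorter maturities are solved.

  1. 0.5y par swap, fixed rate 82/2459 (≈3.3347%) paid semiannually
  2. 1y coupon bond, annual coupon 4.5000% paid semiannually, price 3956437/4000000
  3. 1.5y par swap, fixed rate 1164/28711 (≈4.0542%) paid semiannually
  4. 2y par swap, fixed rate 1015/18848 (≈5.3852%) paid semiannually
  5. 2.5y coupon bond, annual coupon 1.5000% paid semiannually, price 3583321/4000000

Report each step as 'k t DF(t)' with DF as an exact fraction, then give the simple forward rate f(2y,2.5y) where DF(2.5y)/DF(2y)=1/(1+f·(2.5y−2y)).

step 1 [0.5y] swap r/2=41/2459: DF=(1 − 41/2459·(0))/(1+41/2459) = 2459/2500 ≈ 0.983600
step 2 [1y] bond c/2=9/400: DF=(3956437/4000000 − 9/400·(0.983600))/(1+9/400) = 9457/10000 ≈ 0.945700
step 3 [1.5y] swap r/2=582/28711: DF=(1 − 582/28711·(0.983600+0.945700))/(1+582/28711) = 4709/5000 ≈ 0.941800
step 4 [2y] swap r/2=1015/37696: DF=(1 − 1015/37696·(0.983600+0.945700+0.941800))/(1+1015/37696) = 1797/2000 ≈ 0.898500
step 5 [2.5y] bond c/2=3/400: DF=(3583321/4000000 − 3/400·(0.983600+0.945700+0.941800+0.898500))/(1+3/400) = 8611/10000 ≈ 0.861100

1 1/2 2459/2500
2 1 9457/10000
3 3/2 4709/5000
4 2 1797/2000
5 5/2 8611/10000
f(2y,2.5y) = ((1797/2000)/(8611/10000) − 1)/(1/2) = 748/8611 ≈ 8.6866%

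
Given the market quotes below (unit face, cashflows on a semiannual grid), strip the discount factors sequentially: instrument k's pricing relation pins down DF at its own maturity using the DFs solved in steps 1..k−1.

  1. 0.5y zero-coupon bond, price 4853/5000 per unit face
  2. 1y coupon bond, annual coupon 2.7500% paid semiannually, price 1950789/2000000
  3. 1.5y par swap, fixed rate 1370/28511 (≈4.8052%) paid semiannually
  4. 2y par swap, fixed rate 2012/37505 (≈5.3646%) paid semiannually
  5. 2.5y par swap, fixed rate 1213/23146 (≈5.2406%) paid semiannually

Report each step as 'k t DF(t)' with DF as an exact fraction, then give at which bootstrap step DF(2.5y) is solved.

step 1 [0.5y] zero: DF = P = 4853/5000 ≈ 0.970600
step 2 [1y] bond c/2=11/800: DF=(1950789/2000000 − 11/800·(0.970600))/(1+11/800) = 949/1000 ≈ 0.949000
step 3 [1.5y] swap r/2=685/28511: DF=(1 − 685/28511·(0.970600+0.949000))/(1+685/28511) = 1863/2000 ≈ 0.931500
step 4 [2y] swap r/2=1006/37505: DF=(1 − 1006/37505·(0.970600+0.949000+0.931500))/(1+1006/37505) = 4497/5000 ≈ 0.899400
step 5 [2.5y] swap r/2=1213/46292: DF=(1 − 1213/46292·(0.970600+0.949000+0.931500+0.899400))/(1+1213/46292) = 8787/10000 ≈ 0.878700

1 1/2 4853/5000
2 1 949/1000
3 3/2 1863/2000
4 2 4497/5000
5 5/2 8787/10000
DF(2.5y) is solved at step 5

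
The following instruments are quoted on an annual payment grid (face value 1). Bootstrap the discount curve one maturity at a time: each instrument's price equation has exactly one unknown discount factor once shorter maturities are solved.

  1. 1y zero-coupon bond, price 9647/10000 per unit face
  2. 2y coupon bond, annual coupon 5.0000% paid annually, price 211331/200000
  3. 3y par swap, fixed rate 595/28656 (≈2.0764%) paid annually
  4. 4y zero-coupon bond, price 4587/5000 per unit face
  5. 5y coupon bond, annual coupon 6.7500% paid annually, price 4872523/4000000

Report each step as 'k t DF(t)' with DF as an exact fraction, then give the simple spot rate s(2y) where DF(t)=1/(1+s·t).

step 1 [1y] zero: DF = P = 9647/10000 ≈ 0.964700
step 2 [2y] bond c/1=1/20: DF=(211331/200000 − 1/20·(0.964700))/(1+1/20) = 2401/2500 ≈ 0.960400
step 3 [3y] swap r/1=595/28656: DF=(1 − 595/28656·(0.964700+0.960400))/(1+595/28656) = 1881/2000 ≈ 0.940500
step 4 [4y] zero: DF = P = 4587/5000 ≈ 0.917400
step 5 [5y] bond c/1=27/400: DF=(4872523/4000000 − 27/400·(0.964700+0.960400+0.940500+0.917400))/(1+27/400) = 9019/10000 ≈ 0.901900

1 1 9647/10000
2 2 2401/2500
3 3 1881/2000
4 4 4587/5000
5 5 9019/10000
s(2y) = (1/(2401/2500) − 1)/(2) = 99/4802 ≈ 2.0616%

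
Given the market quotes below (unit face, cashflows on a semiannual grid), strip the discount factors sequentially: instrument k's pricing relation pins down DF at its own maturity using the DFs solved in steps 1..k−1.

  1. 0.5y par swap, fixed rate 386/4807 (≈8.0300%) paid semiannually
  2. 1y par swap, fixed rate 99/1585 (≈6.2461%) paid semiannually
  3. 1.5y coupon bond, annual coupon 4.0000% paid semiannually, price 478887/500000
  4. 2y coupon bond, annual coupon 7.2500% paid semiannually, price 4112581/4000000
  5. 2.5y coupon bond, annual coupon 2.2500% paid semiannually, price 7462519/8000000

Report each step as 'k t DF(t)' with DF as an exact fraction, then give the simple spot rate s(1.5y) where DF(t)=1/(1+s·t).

1 1/2 4807/5000
2 1 4703/5000
3 3/2 9017/10000
4 2 8941/10000
5 5/2 8813/10000
s(1.5y) = (1/(9017/10000) − 1)/(3/2) = 1966/27051 ≈ 7.2678%

step 1 [0.5y] swap r/2=193/4807: DF=(1 − 193/4807·(0))/(1+193/4807) = 4807/5000 ≈ 0.961400
step 2 [1y] swap r/2=99/3170: DF=(1 − 99/3170·(0.961400))/(1+99/3170) = 4703/5000 ≈ 0.940600
step 3 [1.5y] bond c/2=1/50: DF=(478887/500000 − 1/50·(0.961400+0.940600))/(1+1/50) = 9017/10000 ≈ 0.901700
step 4 [2y] bond c/2=29/800: DF=(4112581/4000000 − 29/800·(0.961400+0.940600+0.901700))/(1+29/800) = 8941/10000 ≈ 0.894100
step 5 [2.5y] bond c/2=9/800: DF=(7462519/8000000 − 9/800·(0.961400+0.940600+0.901700+0.894100))/(1+9/800) = 8813/10000 ≈ 0.881300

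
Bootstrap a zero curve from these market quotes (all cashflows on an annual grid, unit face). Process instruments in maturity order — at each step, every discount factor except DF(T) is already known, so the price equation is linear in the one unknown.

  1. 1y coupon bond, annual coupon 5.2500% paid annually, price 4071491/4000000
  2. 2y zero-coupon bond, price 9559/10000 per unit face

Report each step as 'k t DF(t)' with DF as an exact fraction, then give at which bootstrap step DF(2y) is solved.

1 1 9671/10000
2 2 9559/10000
DF(2y) is solved at step 2

step 1 [1y] bond c/1=21/400: DF=(4071491/4000000 − 21/400·(0))/(1+21/400) = 9671/10000 ≈ 0.967100
step 2 [2y] zero: DF = P = 9559/10000 ≈ 0.955900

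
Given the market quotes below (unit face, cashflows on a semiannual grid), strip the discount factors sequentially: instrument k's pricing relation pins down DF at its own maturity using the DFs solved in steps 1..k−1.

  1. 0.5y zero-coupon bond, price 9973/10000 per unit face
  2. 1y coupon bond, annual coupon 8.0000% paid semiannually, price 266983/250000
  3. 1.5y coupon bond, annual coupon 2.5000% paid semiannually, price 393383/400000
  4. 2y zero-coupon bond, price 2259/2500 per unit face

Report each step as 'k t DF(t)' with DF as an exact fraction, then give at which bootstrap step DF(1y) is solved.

1 1/2 9973/10000
2 1 1977/2000
3 3/2 2367/2500
4 2 2259/2500
DF(1y) is solved at step 2

step 1 [0.5y] zero: DF = P = 9973/10000 ≈ 0.997300
step 2 [1y] bond c/2=1/25: DF=(266983/250000 − 1/25·(0.997300))/(1+1/25) = 1977/2000 ≈ 0.988500
step 3 [1.5y] bond c/2=1/80: DF=(393383/400000 − 1/80·(0.997300+0.988500))/(1+1/80) = 2367/2500 ≈ 0.946800
step 4 [2y] zero: DF = P = 2259/2500 ≈ 0.903600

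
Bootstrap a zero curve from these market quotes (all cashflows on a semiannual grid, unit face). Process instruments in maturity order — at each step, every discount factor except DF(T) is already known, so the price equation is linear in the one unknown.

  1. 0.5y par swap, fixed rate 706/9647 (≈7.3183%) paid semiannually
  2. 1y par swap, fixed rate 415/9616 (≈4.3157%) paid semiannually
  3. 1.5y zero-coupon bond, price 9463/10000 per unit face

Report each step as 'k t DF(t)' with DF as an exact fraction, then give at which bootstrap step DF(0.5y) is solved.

step 1 [0.5y] swap r/2=353/9647: DF=(1 − 353/9647·(0))/(1+353/9647) = 9647/10000 ≈ 0.964700
step 2 [1y] swap r/2=415/19232: DF=(1 − 415/19232·(0.964700))/(1+415/19232) = 1917/2000 ≈ 0.958500
step 3 [1.5y] zero: DF = P = 9463/10000 ≈ 0.946300

1 1/2 9647/10000
2 1 1917/2000
3 3/2 9463/10000
DF(0.5y) is solved at step 1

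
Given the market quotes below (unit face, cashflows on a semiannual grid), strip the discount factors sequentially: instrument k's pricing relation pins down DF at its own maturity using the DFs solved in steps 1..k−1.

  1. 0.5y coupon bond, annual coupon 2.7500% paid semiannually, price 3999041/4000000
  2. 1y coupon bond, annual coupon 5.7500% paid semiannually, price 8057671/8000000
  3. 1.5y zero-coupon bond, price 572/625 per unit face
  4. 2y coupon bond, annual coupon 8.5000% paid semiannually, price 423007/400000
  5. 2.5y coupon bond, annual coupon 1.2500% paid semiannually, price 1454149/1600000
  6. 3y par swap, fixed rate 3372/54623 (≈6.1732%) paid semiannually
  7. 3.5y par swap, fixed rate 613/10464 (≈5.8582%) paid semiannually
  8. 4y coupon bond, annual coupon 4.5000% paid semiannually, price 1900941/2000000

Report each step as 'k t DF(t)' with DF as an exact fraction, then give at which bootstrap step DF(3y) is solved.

1 1/2 4931/5000
2 1 1903/2000
3 3/2 572/625
4 2 8981/10000
5 5/2 8799/10000
6 3 4157/5000
7 7/2 8161/10000
8 4 3957/5000
DF(3y) is solved at step 6

step 1 [0.5y] bond c/2=11/800: DF=(3999041/4000000 − 11/800·(0))/(1+11/800) = 4931/5000 ≈ 0.986200
step 2 [1y] bond c/2=23/800: DF=(8057671/8000000 − 23/800·(0.986200))/(1+23/800) = 1903/2000 ≈ 0.951500
step 3 [1.5y] zero: DF = P = 572/625 ≈ 0.915200
step 4 [2y] bond c/2=17/400: DF=(423007/400000 − 17/400·(0.986200+0.951500+0.915200))/(1+17/400) = 8981/10000 ≈ 0.898100
step 5 [2.5y] bond c/2=1/160: DF=(1454149/1600000 − 1/160·(0.986200+0.951500+0.915200+0.898100))/(1+1/160) = 8799/10000 ≈ 0.879900
step 6 [3y] swap r/2=1686/54623: DF=(1 − 1686/54623·(0.986200+0.951500+0.915200+0.898100+0.879900))/(1+1686/54623) = 4157/5000 ≈ 0.831400
step 7 [3.5y] swap r/2=613/20928: DF=(1 − 613/20928·(0.986200+0.951500+0.915200+0.898100+0.879900+0.831400))/(1+613/20928) = 8161/10000 ≈ 0.816100
step 8 [4y] bond c/2=9/400: DF=(1900941/2000000 − 9/400·(0.986200+0.951500+0.915200+0.898100+0.879900+0.831400+0.816100))/(1+9/400) = 3957/5000 ≈ 0.791400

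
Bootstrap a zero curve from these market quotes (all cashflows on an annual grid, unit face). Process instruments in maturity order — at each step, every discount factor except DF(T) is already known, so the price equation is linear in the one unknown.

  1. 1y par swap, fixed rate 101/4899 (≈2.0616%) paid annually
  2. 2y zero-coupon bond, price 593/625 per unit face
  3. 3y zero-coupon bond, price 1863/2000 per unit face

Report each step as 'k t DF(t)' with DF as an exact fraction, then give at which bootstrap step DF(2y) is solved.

1 1 4899/5000
2 2 593/625
3 3 1863/2000
DF(2y) is solved at step 2

step 1 [1y] swap r/1=101/4899: DF=(1 − 101/4899·(0))/(1+101/4899) = 4899/5000 ≈ 0.979800
step 2 [2y] zero: DF = P = 593/625 ≈ 0.948800
step 3 [3y] zero: DF = P = 1863/2000 ≈ 0.931500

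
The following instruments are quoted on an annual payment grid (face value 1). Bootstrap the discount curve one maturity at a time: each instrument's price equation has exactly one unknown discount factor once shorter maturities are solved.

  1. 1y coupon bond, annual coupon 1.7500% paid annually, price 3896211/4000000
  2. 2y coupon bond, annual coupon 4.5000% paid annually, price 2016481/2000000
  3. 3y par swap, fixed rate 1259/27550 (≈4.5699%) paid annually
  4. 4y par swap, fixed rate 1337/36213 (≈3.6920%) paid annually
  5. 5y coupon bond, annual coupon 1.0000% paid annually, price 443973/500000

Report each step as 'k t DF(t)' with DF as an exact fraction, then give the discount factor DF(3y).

1 1 9573/10000
2 2 2309/2500
3 3 8741/10000
4 4 8663/10000
5 5 8433/10000
DF(3y) = 8741/10000 ≈ 0.874100

step 1 [1y] bond c/1=7/400: DF=(3896211/4000000 − 7/400·(0))/(1+7/400) = 9573/10000 ≈ 0.957300
step 2 [2y] bond c/1=9/200: DF=(2016481/2000000 − 9/200·(0.957300))/(1+9/200) = 2309/2500 ≈ 0.923600
step 3 [3y] swap r/1=1259/27550: DF=(1 − 1259/27550·(0.957300+0.923600))/(1+1259/27550) = 8741/10000 ≈ 0.874100
step 4 [4y] swap r/1=1337/36213: DF=(1 − 1337/36213·(0.957300+0.923600+0.874100))/(1+1337/36213) = 8663/10000 ≈ 0.866300
step 5 [5y] bond c/1=1/100: DF=(443973/500000 − 1/100·(0.957300+0.923600+0.874100+0.866300))/(1+1/100) = 8433/10000 ≈ 0.843300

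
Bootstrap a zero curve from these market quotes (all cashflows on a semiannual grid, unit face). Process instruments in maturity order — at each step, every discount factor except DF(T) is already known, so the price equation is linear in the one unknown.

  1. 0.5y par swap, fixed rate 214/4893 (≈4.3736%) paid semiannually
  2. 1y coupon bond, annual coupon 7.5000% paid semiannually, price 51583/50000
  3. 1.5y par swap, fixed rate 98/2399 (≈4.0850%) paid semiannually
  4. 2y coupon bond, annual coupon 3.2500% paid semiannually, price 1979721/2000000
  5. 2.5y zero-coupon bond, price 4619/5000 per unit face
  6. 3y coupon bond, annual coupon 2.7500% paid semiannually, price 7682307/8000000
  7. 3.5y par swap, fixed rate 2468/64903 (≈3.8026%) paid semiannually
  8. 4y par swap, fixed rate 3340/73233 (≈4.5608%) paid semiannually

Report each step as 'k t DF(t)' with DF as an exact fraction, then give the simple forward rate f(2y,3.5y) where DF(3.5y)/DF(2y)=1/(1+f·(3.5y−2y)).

step 1 [0.5y] swap r/2=107/4893: DF=(1 − 107/4893·(0))/(1+107/4893) = 4893/5000 ≈ 0.978600
step 2 [1y] bond c/2=3/80: DF=(51583/50000 − 3/80·(0.978600))/(1+3/80) = 959/1000 ≈ 0.959000
step 3 [1.5y] swap r/2=49/2399: DF=(1 − 49/2399·(0.978600+0.959000))/(1+49/2399) = 2353/2500 ≈ 0.941200
step 4 [2y] bond c/2=13/800: DF=(1979721/2000000 − 13/800·(0.978600+0.959000+0.941200))/(1+13/800) = 116/125 ≈ 0.928000
step 5 [2.5y] zero: DF = P = 4619/5000 ≈ 0.923800
step 6 [3y] bond c/2=11/800: DF=(7682307/8000000 − 11/800·(0.978600+0.959000+0.941200+0.928000+0.923800))/(1+11/800) = 8831/10000 ≈ 0.883100
step 7 [3.5y] swap r/2=1234/64903: DF=(1 − 1234/64903·(0.978600+0.959000+0.941200+0.928000+0.923800+0.883100))/(1+1234/64903) = 4383/5000 ≈ 0.876600
step 8 [4y] swap r/2=1670/73233: DF=(1 − 1670/73233·(0.978600+0.959000+0.941200+0.928000+0.923800+0.883100+0.876600))/(1+1670/73233) = 833/1000 ≈ 0.833000

1 1/2 4893/5000
2 1 959/1000
3 3/2 2353/2500
4 2 116/125
5 5/2 4619/5000
6 3 8831/10000
7 7/2 4383/5000
8 4 833/1000
f(2y,3.5y) = ((116/125)/(4383/5000) − 1)/(3/2) = 514/13149 ≈ 3.9090%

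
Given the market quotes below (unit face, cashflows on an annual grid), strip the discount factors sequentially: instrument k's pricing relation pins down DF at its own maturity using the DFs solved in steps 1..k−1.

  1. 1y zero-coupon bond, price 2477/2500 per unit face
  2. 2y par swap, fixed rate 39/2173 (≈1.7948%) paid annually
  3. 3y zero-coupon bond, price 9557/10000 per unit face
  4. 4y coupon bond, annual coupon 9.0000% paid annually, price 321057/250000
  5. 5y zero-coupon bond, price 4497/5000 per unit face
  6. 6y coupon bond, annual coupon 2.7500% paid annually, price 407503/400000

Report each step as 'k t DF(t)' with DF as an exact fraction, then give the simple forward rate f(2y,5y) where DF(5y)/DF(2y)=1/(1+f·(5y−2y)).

step 1 [1y] zero: DF = P = 2477/2500 ≈ 0.990800
step 2 [2y] swap r/1=39/2173: DF=(1 − 39/2173·(0.990800))/(1+39/2173) = 9649/10000 ≈ 0.964900
step 3 [3y] zero: DF = P = 9557/10000 ≈ 0.955700
step 4 [4y] bond c/1=9/100: DF=(321057/250000 − 9/100·(0.990800+0.964900+0.955700))/(1+9/100) = 4689/5000 ≈ 0.937800
step 5 [5y] zero: DF = P = 4497/5000 ≈ 0.899400
step 6 [6y] bond c/1=11/400: DF=(407503/400000 − 11/400·(0.990800+0.964900+0.955700+0.937800+0.899400))/(1+11/400) = 2161/2500 ≈ 0.864400

1 1 2477/2500
2 2 9649/10000
3 3 9557/10000
4 4 4689/5000
5 5 4497/5000
6 6 2161/2500
f(2y,5y) = ((9649/10000)/(4497/5000) − 1)/(3) = 655/26982 ≈ 2.4275%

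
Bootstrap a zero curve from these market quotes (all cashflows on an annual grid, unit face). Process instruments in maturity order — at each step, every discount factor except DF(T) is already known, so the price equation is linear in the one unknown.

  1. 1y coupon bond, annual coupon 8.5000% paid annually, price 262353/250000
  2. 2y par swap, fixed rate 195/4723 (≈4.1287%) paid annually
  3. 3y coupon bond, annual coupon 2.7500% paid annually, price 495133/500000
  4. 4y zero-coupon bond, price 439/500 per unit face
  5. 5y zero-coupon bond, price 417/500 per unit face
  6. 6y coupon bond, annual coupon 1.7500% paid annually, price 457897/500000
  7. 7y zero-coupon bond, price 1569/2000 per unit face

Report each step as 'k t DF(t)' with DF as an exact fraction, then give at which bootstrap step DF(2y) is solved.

step 1 [1y] bond c/1=17/200: DF=(262353/250000 − 17/200·(0))/(1+17/200) = 1209/1250 ≈ 0.967200
step 2 [2y] swap r/1=195/4723: DF=(1 − 195/4723·(0.967200))/(1+195/4723) = 461/500 ≈ 0.922000
step 3 [3y] bond c/1=11/400: DF=(495133/500000 − 11/400·(0.967200+0.922000))/(1+11/400) = 2283/2500 ≈ 0.913200
step 4 [4y] zero: DF = P = 439/500 ≈ 0.878000
step 5 [5y] zero: DF = P = 417/500 ≈ 0.834000
step 6 [6y] bond c/1=7/400: DF=(457897/500000 − 7/400·(0.967200+0.922000+0.913200+0.878000+0.834000))/(1+7/400) = 514/625 ≈ 0.822400
step 7 [7y] zero: DF = P = 1569/2000 ≈ 0.784500

1 1 1209/1250
2 2 461/500
3 3 2283/2500
4 4 439/500
5 5 417/500
6 6 514/625
7 7 1569/2000
DF(2y) is solved at step 2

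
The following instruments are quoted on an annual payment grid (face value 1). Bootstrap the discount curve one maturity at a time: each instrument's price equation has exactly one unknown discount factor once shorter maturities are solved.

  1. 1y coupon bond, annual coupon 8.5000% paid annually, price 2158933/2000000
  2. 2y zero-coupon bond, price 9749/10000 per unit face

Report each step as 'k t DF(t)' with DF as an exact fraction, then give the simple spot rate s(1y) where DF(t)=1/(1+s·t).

step 1 [1y] bond c/1=17/200: DF=(2158933/2000000 − 17/200·(0))/(1+17/200) = 9949/10000 ≈ 0.994900
step 2 [2y] zero: DF = P = 9749/10000 ≈ 0.974900

1 1 9949/10000
2 2 9749/10000
s(1y) = (1/(9949/10000) − 1)/(1) = 51/9949 ≈ 0.5126%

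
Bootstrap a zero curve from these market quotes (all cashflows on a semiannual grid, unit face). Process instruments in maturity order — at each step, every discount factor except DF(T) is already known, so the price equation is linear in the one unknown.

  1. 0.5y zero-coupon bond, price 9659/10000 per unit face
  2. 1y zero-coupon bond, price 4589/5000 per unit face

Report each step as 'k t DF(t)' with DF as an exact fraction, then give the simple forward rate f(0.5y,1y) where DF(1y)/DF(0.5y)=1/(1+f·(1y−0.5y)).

step 1 [0.5y] zero: DF = P = 9659/10000 ≈ 0.965900
step 2 [1y] zero: DF = P = 4589/5000 ≈ 0.917800

1 1/2 9659/10000
2 1 4589/5000
f(0.5y,1y) = ((9659/10000)/(4589/5000) − 1)/(1/2) = 37/353 ≈ 10.4816%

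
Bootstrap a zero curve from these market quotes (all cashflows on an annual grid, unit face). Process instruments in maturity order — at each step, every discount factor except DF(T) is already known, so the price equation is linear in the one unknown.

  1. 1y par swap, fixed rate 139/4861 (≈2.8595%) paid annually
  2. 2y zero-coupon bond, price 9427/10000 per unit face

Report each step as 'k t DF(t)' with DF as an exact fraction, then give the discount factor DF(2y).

1 1 4861/5000
2 2 9427/10000
DF(2y) = 9427/10000 ≈ 0.942700

step 1 [1y] swap r/1=139/4861: DF=(1 − 139/4861·(0))/(1+139/4861) = 4861/5000 ≈ 0.972200
step 2 [2y] zero: DF = P = 9427/10000 ≈ 0.942700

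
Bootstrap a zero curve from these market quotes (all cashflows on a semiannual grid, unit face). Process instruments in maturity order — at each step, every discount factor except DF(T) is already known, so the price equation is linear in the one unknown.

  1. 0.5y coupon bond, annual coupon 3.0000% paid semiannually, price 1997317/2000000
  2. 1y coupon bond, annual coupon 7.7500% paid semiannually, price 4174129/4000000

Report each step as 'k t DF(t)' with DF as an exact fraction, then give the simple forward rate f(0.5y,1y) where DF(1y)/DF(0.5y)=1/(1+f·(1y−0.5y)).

1 1/2 9839/10000
2 1 9679/10000
f(0.5y,1y) = ((9839/10000)/(9679/10000) − 1)/(1/2) = 320/9679 ≈ 3.3061%

step 1 [0.5y] bond c/2=3/200: DF=(1997317/2000000 − 3/200·(0))/(1+3/200) = 9839/10000 ≈ 0.983900
step 2 [1y] bond c/2=31/800: DF=(4174129/4000000 − 31/800·(0.983900))/(1+31/800) = 9679/10000 ≈ 0.967900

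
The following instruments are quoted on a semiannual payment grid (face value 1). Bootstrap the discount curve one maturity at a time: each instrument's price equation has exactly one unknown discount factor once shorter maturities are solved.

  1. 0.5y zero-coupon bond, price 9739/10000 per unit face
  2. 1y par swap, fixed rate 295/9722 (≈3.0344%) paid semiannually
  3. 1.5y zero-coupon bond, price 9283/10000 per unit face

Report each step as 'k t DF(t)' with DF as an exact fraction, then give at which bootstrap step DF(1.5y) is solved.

1 1/2 9739/10000
2 1 1941/2000
3 3/2 9283/10000
DF(1.5y) is solved at step 3

step 1 [0.5y] zero: DF = P = 9739/10000 ≈ 0.973900
step 2 [1y] swap r/2=295/19444: DF=(1 − 295/19444·(0.973900))/(1+295/19444) = 1941/2000 ≈ 0.970500
step 3 [1.5y] zero: DF = P = 9283/10000 ≈ 0.928300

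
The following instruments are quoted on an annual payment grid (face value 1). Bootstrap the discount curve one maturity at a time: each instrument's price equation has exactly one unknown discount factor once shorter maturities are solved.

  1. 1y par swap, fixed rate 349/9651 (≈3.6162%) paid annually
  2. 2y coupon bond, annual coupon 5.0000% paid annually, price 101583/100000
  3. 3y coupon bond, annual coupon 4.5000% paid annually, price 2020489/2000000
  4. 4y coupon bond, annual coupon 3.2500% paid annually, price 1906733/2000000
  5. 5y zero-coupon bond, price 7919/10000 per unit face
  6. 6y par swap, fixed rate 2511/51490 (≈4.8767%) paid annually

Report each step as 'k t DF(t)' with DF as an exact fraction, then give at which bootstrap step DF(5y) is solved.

1 1 9651/10000
2 2 1843/2000
3 3 1771/2000
4 4 8361/10000
5 5 7919/10000
6 6 7489/10000
DF(5y) is solved at step 5

step 1 [1y] swap r/1=349/9651: DF=(1 − 349/9651·(0))/(1+349/9651) = 9651/10000 ≈ 0.965100
step 2 [2y] bond c/1=1/20: DF=(101583/100000 − 1/20·(0.965100))/(1+1/20) = 1843/2000 ≈ 0.921500
step 3 [3y] bond c/1=9/200: DF=(2020489/2000000 − 9/200·(0.965100+0.921500))/(1+9/200) = 1771/2000 ≈ 0.885500
step 4 [4y] bond c/1=13/400: DF=(1906733/2000000 − 13/400·(0.965100+0.921500+0.885500))/(1+13/400) = 8361/10000 ≈ 0.836100
step 5 [5y] zero: DF = P = 7919/10000 ≈ 0.791900
step 6 [6y] swap r/1=2511/51490: DF=(1 − 2511/51490·(0.965100+0.921500+0.885500+0.836100+0.791900))/(1+2511/51490) = 7489/10000 ≈ 0.748900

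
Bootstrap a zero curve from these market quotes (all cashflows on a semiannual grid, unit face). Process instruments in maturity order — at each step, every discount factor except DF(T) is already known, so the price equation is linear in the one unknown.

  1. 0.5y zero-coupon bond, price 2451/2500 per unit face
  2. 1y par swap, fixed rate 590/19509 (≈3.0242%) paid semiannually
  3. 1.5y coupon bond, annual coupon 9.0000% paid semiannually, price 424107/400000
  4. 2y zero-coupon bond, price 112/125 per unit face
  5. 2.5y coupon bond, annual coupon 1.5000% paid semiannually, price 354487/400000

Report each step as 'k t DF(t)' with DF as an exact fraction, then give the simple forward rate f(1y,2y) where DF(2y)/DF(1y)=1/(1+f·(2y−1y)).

step 1 [0.5y] zero: DF = P = 2451/2500 ≈ 0.980400
step 2 [1y] swap r/2=295/19509: DF=(1 − 295/19509·(0.980400))/(1+295/19509) = 1941/2000 ≈ 0.970500
step 3 [1.5y] bond c/2=9/200: DF=(424107/400000 − 9/200·(0.980400+0.970500))/(1+9/200) = 4653/5000 ≈ 0.930600
step 4 [2y] zero: DF = P = 112/125 ≈ 0.896000
step 5 [2.5y] bond c/2=3/400: DF=(354487/400000 − 3/400·(0.980400+0.970500+0.930600+0.896000))/(1+3/400) = 1703/2000 ≈ 0.851500

1 1/2 2451/2500
2 1 1941/2000
3 3/2 4653/5000
4 2 112/125
5 5/2 1703/2000
f(1y,2y) = ((1941/2000)/(112/125) − 1)/(1) = 149/1792 ≈ 8.3147%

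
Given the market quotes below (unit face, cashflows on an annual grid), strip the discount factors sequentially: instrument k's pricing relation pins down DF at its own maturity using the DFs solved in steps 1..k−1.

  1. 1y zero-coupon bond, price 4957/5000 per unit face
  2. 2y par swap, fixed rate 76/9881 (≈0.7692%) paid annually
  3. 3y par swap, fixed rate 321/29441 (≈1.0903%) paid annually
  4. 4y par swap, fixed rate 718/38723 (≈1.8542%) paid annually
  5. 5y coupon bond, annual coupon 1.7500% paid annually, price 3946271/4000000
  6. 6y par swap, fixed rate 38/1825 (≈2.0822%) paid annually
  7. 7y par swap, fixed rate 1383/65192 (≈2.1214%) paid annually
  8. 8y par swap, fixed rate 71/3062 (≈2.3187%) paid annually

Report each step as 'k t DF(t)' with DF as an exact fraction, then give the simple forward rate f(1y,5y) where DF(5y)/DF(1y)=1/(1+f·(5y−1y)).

1 1 4957/5000
2 2 1231/1250
3 3 9679/10000
4 4 4641/5000
5 5 903/1000
6 6 4411/5000
7 7 8617/10000
8 8 1037/1250
f(1y,5y) = ((4957/5000)/(903/1000) − 1)/(4) = 221/9030 ≈ 2.4474%

step 1 [1y] zero: DF = P = 4957/5000 ≈ 0.991400
step 2 [2y] swap r/1=76/9881: DF=(1 − 76/9881·(0.991400))/(1+76/9881) = 1231/1250 ≈ 0.984800
step 3 [3y] swap r/1=321/29441: DF=(1 − 321/29441·(0.991400+0.984800))/(1+321/29441) = 9679/10000 ≈ 0.967900
step 4 [4y] swap r/1=718/38723: DF=(1 − 718/38723·(0.991400+0.984800+0.967900))/(1+718/38723) = 4641/5000 ≈ 0.928200
step 5 [5y] bond c/1=7/400: DF=(3946271/4000000 − 7/400·(0.991400+0.984800+0.967900+0.928200))/(1+7/400) = 903/1000 ≈ 0.903000
step 6 [6y] swap r/1=38/1825: DF=(1 − 38/1825·(0.991400+0.984800+0.967900+0.928200+0.903000))/(1+38/1825) = 4411/5000 ≈ 0.882200
step 7 [7y] swap r/1=1383/65192: DF=(1 − 1383/65192·(0.991400+0.984800+0.967900+0.928200+0.903000+0.882200))/(1+1383/65192) = 8617/10000 ≈ 0.861700
step 8 [8y] swap r/1=71/3062: DF=(1 − 71/3062·(0.991400+0.984800+0.967900+0.928200+0.903000+0.882200+0.861700))/(1+71/3062) = 1037/1250 ≈ 0.829600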